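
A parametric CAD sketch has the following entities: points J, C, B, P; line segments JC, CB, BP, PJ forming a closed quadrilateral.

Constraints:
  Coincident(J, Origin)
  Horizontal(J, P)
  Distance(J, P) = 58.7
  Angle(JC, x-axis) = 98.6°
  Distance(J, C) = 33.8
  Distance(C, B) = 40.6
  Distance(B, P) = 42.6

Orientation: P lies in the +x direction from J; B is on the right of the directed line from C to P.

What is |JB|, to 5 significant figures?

16.164

Checks: |CB| = 40.60 ✓; |BP| = 42.60 ✓.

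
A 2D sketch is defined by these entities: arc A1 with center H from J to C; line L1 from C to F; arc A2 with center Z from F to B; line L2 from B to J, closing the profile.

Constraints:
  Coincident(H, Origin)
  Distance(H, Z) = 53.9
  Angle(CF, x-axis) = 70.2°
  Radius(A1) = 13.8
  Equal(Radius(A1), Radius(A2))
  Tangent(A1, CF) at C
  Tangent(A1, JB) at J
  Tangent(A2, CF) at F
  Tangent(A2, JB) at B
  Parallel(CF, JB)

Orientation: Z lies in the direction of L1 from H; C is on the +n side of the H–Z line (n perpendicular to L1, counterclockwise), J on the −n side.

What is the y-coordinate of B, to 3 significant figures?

46.0

The slot axis is L1's direction at 70.2°, so u = (cos 70.2°, sin 70.2°) = (0.339, 0.941) and n = (−sin 70.2°, cos 70.2°) = (-0.941, 0.339). H is at the origin and Z lies 53.9 along u from H, so Z = 53.9·u = (18.3, 50.7). Tangency of A1 to both parallel lines with radius 13.8 puts C and J at H ± 13.8·n: C = (-13.0, 4.67), J = (13.0, -4.67). Equal radii place F and B the same way about Z: F = Z + 13.8·n = (5.27, 55.4), B = Z − 13.8·n = (31.2, 46.0). So B.y = 46.0.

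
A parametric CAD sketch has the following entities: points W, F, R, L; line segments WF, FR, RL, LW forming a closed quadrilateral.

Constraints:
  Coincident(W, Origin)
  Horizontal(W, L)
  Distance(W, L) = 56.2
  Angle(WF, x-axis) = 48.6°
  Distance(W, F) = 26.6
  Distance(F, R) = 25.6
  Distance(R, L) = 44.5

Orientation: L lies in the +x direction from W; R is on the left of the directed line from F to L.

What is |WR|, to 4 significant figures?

52.20

W is at the origin; W and L share the same y with |WL| = 56.2 and L in +x, so L = (56.2, 0). WF runs at 48.6° with |WF| = 26.6, so F = (17.59, 19.95). R is determined by |FR| = 25.6 and |RL| = 44.5 together: it lies at the intersection of circle(F, 25.6) and circle(L, 44.5). With |FL| = 43.46, the foot of the radical line on FL is 6.487 from F and the perpendicular offset is √(25.6² − 6.487²) = 24.76. Taking the left-of-FL solution: R = (34.72, 38.97).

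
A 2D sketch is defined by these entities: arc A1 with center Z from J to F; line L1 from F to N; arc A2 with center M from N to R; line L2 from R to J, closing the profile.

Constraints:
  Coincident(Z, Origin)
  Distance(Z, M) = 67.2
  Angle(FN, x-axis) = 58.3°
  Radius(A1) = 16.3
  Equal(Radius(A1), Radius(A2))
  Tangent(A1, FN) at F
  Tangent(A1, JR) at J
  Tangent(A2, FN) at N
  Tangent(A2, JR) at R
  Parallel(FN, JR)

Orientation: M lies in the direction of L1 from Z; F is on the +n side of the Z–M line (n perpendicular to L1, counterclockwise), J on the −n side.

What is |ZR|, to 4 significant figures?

69.15

The slot axis is L1's direction at 58.3°, so u = (cos 58.3°, sin 58.3°) = (0.5255, 0.8508) and n = (−sin 58.3°, cos 58.3°) = (-0.8508, 0.5255). Z is at the origin and M lies 67.2 along u from Z, so M = 67.2·u = (35.31, 57.17). Tangency of A1 to both parallel lines with radius 16.3 puts F and J at Z ± 16.3·n: F = (-13.87, 8.565), J = (13.87, -8.565). Equal radii place N and R the same way about M: N = M + 16.3·n = (21.44, 65.74), R = M − 16.3·n = (49.18, 48.61). Then |ZR| = |R − Z| = 69.15.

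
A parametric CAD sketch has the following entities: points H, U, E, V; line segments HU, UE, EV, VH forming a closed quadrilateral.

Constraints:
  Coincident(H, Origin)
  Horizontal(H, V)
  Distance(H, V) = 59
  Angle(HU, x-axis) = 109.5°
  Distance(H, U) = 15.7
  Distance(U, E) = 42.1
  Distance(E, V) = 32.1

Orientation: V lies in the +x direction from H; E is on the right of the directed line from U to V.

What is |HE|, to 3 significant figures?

30.4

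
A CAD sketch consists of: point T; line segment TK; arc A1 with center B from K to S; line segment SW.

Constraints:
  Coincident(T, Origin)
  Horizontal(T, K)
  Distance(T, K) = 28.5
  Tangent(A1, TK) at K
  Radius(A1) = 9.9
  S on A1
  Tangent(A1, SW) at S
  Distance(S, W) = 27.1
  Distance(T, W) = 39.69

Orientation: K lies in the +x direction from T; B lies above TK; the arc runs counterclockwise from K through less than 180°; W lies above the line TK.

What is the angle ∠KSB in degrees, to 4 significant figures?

22.63°

T is at the origin; T and K share the same y with |TK| = 28.5 and K on the +x side, so K = (28.50, 0.000). Tangency of A1 to TK means the radius BK is perpendicular to TK, so B = K + (0, 9.9) = (28.50, 9.900). Since BS ⟂ SW (tangency), |BW| = √(9.9² + 27.1²) = 28.85 regardless of where S sits on A1. So W lies on both circle(T, 39.69) and circle(B, 28.85); the above-TK intersection is W = (16.46, 36.12). S is the foot of the tangent from W: S = (35.53, 16.87).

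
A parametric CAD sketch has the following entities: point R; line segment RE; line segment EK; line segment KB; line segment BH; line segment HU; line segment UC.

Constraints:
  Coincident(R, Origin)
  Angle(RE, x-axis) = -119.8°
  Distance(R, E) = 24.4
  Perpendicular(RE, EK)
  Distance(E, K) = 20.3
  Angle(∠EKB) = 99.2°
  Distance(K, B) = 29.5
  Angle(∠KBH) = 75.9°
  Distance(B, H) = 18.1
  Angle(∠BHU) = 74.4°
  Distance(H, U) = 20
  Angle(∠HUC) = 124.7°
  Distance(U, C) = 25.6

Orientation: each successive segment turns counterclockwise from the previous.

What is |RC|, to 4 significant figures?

44.53

R is at the origin; RE runs at -119.8° with length 24.4, so E = (-12.13, -21.17). The perpendicularity gives EK at right angles to RE, so EK runs at -29.80°; with |EK| = 20.3, K = (5.489, -31.26). ∠EKB = 99.2° gives KB at 51.00° from the x-axis; with |KB| = 29.5, B = (24.05, -8.336). ∠KBH = 75.9° gives BH at 155.1° from the x-axis; with |BH| = 18.1, H = (7.637, -0.7155). ∠BHU = 74.4° gives HU at -99.30° from the x-axis; with |HU| = 20.0, U = (4.405, -20.45). ∠HUC = 124.7° gives UC at -44.00° from the x-axis; with |UC| = 25.6, C = (22.82, -38.24). Then |RC| = |C − R| = 44.53.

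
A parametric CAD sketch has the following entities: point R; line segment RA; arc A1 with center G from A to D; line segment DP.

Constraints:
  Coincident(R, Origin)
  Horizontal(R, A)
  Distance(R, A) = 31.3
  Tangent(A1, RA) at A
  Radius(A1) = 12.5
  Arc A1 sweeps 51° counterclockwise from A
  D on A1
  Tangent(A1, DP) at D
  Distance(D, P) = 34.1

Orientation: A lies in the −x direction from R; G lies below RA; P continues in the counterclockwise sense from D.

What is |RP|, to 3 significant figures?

69.8

R is at the origin; RA is horizontal with |RA| = 31.3 and A on the −x side, so A = (-31.3, 0.00). The tangent condition forces GA to be normal to RA, so G = A + (0, -12.5) = (-31.3, -12.5). On A1, A sits at bearing 90° from G; a 51° counterclockwise sweep puts D at bearing 141°, so D = G + 12.5·(cos 141°, sin 141°) = (-41.0, -4.63). A1 meets DP tangentially, so GD is at right angles to DP, so DP runs along (−sin 141°, cos 141°); with |DP| = 34.1, P = (-62.5, -31.1). Then |RP| = |P − R| = 69.8.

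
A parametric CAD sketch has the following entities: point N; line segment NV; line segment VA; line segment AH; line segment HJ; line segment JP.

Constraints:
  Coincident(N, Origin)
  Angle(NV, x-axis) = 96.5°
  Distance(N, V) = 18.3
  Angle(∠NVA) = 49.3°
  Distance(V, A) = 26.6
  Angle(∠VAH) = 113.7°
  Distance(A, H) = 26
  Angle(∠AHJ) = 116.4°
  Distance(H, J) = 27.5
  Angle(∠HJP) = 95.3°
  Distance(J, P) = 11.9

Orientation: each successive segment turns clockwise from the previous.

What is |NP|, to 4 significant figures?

24.38

∠AHJ = 116.4° gives HJ at -164.1° from the x-axis; with |HJ| = 27.5, J = (-11.26, -29.87). ∠HJP = 95.3° gives JP at 111.2° from the x-axis; with |JP| = 11.9, P = (-15.56, -18.77). Then |NP| = |P − N| = 24.38.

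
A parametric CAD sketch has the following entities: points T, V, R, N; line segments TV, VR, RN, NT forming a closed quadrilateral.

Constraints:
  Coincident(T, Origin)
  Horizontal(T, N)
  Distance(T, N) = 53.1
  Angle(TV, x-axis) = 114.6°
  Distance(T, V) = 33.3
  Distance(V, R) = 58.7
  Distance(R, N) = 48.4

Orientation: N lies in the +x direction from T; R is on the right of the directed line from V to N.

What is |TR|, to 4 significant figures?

25.40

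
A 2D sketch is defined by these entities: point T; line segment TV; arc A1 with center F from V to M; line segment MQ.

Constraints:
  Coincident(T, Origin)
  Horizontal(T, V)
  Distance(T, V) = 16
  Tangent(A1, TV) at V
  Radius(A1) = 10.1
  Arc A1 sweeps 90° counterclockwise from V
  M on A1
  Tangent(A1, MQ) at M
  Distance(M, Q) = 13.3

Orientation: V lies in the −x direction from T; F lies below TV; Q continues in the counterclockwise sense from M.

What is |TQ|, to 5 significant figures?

35.054

T is at the origin; TV is horizontal with |TV| = 16.0 and V on the −x side, so V = (-16.000, 0.0000). Since A1 is tangent to TV there, FV ⟂ TV, so F = V + (0, -10.1) = (-16.000, -10.100). On A1, V sits at bearing 90° from F; a 90° counterclockwise sweep puts M at bearing 180°, so M = F + 10.1·(cos 180°, sin 180°) = (-26.100, -10.100). A1 meets MQ tangentially, so FM is at right angles to MQ, so MQ runs along (−sin 180°, cos 180°); with |MQ| = 13.3, Q = (-26.100, -23.400). Then |TQ| = |Q − T| = 35.054.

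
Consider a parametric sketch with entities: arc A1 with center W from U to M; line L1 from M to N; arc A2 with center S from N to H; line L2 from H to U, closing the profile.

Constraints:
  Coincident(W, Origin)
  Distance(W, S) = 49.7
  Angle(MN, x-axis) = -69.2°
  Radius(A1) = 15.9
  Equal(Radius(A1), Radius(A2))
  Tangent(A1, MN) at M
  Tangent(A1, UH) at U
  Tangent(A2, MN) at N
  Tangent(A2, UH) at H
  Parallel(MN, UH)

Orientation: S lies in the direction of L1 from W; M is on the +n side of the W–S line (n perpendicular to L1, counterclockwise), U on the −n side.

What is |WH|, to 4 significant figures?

52.18

The slot axis is L1's direction at -69.2°, so u = (cos -69.2°, sin -69.2°) = (0.3551, -0.9348) and n = (−sin -69.2°, cos -69.2°) = (0.9348, 0.3551). W is at the origin and S lies 49.7 along u from W, so S = 49.7·u = (17.65, -46.46). Tangency of A1 to both parallel lines with radius 15.9 puts M and U at W ± 15.9·n: M = (14.86, 5.646), U = (-14.86, -5.646). Equal radii place N and H the same way about S: N = S + 15.9·n = (32.51, -40.81), H = S − 15.9·n = (2.785, -52.11). Then |WH| = |H − W| = 52.18.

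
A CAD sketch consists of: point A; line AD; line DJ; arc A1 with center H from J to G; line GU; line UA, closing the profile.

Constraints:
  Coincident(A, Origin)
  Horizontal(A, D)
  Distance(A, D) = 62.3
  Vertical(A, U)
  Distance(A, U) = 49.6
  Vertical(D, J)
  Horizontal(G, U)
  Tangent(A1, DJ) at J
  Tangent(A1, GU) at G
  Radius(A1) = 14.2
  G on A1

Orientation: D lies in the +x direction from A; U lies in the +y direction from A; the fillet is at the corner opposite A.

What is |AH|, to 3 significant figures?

59.7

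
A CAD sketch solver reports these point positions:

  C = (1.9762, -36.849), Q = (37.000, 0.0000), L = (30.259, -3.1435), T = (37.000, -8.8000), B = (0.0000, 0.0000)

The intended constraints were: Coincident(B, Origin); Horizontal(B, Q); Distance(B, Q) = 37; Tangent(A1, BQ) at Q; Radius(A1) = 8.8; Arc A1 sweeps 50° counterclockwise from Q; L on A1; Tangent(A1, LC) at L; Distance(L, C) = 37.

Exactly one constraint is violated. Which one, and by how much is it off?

Distance(L, C) = 37 — off by 7.00.

B = (0.00, 0.00) ✓; B.y = 0.00, Q.y = 0.00 ✓; |BQ| = 37.00 ✓; ∠(TQ, QB) = 90.00° ✓; |TQ| = 8.800 ✓; bearing(T→L) − bearing(T→Q) = 50.00° ✓; |TL| = 8.800 ✓; ∠(TL, LC) = 90.00° ✓; |LC| = 44.00 ✗.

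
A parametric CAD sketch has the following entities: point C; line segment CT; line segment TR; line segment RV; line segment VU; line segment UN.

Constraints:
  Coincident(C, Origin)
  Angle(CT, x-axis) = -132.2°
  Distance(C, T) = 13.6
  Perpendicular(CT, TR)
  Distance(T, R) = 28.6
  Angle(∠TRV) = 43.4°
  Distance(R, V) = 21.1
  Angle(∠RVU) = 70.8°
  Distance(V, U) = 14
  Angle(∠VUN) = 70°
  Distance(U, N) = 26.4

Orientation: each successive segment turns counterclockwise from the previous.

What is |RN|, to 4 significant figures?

5.263

∠RVU = 70.8° gives VU at -156.4° from the x-axis; with |VU| = 14.0, U = (-2.396, -13.85). ∠VUN = 70.0° gives UN at -46.40° from the x-axis; with |UN| = 26.4, N = (15.81, -32.97). Then |RN| = |N − R| = 5.263.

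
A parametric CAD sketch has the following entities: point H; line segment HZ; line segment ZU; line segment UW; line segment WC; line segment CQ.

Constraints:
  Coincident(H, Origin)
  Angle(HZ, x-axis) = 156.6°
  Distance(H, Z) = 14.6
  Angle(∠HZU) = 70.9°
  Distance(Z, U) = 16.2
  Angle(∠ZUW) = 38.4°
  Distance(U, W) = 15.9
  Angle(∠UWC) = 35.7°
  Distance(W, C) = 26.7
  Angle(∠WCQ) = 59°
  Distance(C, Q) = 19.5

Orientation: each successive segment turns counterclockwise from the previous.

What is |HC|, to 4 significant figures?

30.26

H is at the origin; HZ runs at 156.6° with length 14.6, so Z = (-13.40, 5.798). ∠HZU = 70.9° gives ZU at -94.30° from the x-axis; with |ZU| = 16.2, U = (-14.61, -10.36). ∠ZUW = 38.4° gives UW at 47.30° from the x-axis; with |UW| = 15.9, W = (-3.831, 1.329). ∠UWC = 35.7° gives WC at -168.4° from the x-axis; with |WC| = 26.7, C = (-29.99, -4.040). Then |HC| = |C − H| = 30.26.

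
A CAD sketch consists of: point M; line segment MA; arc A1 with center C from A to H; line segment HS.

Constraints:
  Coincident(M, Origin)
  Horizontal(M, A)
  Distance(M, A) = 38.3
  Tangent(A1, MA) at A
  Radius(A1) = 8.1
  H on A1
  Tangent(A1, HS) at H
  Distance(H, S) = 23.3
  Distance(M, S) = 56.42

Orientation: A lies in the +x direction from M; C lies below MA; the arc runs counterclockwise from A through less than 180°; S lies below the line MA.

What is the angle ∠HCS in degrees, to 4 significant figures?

70.83°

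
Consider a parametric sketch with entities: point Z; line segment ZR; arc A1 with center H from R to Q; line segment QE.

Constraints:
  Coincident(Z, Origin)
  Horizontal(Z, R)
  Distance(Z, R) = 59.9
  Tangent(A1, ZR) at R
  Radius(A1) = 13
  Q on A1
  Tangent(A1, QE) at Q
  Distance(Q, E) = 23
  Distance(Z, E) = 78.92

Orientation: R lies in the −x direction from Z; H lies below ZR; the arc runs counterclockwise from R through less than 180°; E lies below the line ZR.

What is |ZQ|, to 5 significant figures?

74.272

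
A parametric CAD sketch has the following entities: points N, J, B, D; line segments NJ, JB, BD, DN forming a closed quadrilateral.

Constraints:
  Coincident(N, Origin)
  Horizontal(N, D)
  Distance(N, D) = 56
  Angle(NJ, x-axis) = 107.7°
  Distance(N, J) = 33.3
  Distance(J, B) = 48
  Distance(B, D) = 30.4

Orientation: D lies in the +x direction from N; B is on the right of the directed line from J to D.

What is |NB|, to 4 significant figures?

25.60

Checks: |JB| = 48.00 ✓; |BD| = 30.40 ✓.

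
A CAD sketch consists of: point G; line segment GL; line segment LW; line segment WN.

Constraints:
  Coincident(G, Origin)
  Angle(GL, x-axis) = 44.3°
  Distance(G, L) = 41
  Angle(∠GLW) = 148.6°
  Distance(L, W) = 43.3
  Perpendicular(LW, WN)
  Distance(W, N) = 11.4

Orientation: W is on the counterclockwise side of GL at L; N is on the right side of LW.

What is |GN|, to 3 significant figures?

84.9

G is at the origin; GL runs at 44.3° with length 41.0, so L = 41.0·(cos 44.3°, sin 44.3°) = (29.3, 28.6). ∠GLW = 148.6°, so LW runs at 44.3° + (180° − 148.6°) = 75.7° from the x-axis; with |LW| = 43.3, W = L + 43.3·(cos 75.7°, sin 75.7°) = (40.0, 70.6). The perpendicularity gives WN at right angles to LW; with |WN| = 11.4 on the right of LW, N = W + 11.4·(0.969, -0.247) = (51.1, 67.8). Then |GN| = |N − G| = 84.9.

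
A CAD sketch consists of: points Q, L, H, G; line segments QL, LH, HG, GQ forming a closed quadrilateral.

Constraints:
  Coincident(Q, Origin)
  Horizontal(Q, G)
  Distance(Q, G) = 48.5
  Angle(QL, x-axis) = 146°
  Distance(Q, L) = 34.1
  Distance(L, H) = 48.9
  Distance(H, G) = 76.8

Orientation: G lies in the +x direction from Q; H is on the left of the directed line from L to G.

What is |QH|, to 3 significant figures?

59.2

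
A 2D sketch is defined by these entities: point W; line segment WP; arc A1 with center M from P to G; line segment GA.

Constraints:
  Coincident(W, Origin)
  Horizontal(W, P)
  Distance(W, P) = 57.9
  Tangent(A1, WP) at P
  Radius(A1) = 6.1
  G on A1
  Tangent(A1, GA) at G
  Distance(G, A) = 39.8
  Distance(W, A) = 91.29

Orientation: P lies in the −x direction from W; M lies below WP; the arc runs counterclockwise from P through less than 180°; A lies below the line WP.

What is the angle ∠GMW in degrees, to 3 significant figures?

144°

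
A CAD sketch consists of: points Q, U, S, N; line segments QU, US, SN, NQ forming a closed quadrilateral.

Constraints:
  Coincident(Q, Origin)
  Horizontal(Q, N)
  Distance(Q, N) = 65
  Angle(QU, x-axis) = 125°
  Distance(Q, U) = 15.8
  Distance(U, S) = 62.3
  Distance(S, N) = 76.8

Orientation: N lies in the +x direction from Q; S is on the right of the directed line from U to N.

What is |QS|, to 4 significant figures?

48.03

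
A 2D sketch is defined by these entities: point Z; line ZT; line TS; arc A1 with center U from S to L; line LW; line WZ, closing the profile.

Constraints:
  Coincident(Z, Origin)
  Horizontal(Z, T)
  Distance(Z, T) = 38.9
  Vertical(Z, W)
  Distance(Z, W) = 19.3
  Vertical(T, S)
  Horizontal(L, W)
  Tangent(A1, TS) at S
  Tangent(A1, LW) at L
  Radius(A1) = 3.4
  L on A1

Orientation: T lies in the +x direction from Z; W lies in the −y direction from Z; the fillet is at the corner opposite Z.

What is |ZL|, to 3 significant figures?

40.4

The virtual corner opposite Z is at (38.9, -19.3). The tangent condition forces US to be normal to TS and since A1 is tangent to LW there, UL ⟂ LW, with radius 3.4, so the center U sits 3.4 in from both sides at U = (35.5, -15.9). That places the tangent points at S = (38.9, -15.9) on TS and L = (35.5, -19.3) on LW. Then |ZL| = |L − Z| = 40.4.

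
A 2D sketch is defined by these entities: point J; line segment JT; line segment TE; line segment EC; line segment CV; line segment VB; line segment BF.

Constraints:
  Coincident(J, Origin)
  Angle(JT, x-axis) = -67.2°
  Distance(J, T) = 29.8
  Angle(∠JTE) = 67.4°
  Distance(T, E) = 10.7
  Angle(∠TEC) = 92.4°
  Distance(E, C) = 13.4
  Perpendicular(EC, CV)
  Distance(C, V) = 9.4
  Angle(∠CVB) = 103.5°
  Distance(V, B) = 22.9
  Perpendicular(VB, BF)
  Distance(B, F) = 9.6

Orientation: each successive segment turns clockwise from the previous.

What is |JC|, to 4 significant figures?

14.12

J is at the origin; JT runs at -67.2° with length 29.8, so T = (11.55, -27.47). ∠JTE = 67.4° gives TE at -179.8° from the x-axis; with |TE| = 10.7, E = (0.8480, -27.51). ∠TEC = 92.4° gives EC at 92.60° from the x-axis; with |EC| = 13.4, C = (0.2402, -14.12). Then |JC| = |C − J| = 14.12.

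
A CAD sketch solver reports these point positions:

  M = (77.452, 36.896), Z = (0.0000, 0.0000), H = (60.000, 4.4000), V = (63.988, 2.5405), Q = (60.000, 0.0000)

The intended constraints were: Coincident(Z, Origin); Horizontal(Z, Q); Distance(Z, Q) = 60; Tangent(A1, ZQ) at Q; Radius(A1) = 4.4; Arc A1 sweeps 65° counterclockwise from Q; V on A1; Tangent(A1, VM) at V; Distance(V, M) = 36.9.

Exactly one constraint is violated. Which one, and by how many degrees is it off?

Tangent(A1, VM) at V — off by 3.60°.

Z = (0.00, 0.00) ✓; Z.y = 0.00, Q.y = 0.00 ✓; |ZQ| = 60.00 ✓; ∠(HQ, QZ) = 90.00° ✓; |HQ| = 4.400 ✓; bearing(H→V) − bearing(H→Q) = 65.00° ✓; |HV| = 4.400 ✓; ∠(HV, VM) = 86.40° ✗; |VM| = 36.90 ✓.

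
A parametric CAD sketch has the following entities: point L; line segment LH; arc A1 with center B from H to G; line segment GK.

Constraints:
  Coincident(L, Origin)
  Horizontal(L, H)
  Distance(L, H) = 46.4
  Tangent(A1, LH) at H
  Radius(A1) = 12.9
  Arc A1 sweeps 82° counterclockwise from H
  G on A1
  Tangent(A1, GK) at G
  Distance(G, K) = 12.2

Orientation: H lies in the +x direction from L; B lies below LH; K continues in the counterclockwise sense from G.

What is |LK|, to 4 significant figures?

39.46

L is at the origin; LH is horizontal with |LH| = 46.4 and H on the +x side, so H = (46.40, 0.000). The tangent condition forces BH to be normal to LH, so B = H + (0, -12.9) = (46.40, -12.90). On A1, H sits at bearing 90° from B; an 82° counterclockwise sweep puts G at bearing 172°, so G = B + 12.9·(cos 172°, sin 172°) = (33.63, -11.10). Tangency of A1 to GK means the radius BG is perpendicular to GK, so GK runs along (−sin 172°, cos 172°); with |GK| = 12.2, K = (31.93, -23.19). Then |LK| = |K − L| = 39.46.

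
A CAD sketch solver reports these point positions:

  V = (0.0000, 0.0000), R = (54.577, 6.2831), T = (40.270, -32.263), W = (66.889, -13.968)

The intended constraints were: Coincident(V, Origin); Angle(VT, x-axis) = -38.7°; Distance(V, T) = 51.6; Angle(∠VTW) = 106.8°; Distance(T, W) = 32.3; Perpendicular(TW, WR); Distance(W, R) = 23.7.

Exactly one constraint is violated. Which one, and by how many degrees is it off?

Perpendicular(TW, WR) — off by 3.20°.

V = (0.00, 0.00) ✓; VT at -38.70° ✓; |VT| = 51.60 ✓; ∠VTW = 106.8° ✓; |TW| = 32.30 ✓; ∠(TW, WR) = 86.80° ✗; |WR| = 23.70 ✓.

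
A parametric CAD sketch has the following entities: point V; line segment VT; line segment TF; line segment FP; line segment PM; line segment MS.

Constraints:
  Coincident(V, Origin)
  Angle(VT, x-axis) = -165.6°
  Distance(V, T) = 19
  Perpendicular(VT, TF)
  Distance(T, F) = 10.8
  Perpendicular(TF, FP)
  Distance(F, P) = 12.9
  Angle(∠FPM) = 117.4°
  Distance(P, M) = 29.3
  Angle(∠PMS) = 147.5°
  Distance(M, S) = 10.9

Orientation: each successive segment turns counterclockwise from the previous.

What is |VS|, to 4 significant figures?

26.85

V is at the origin; VT runs at -165.6° with length 19.0, so T = (-18.40, -4.725). VT is perpendicular to TF, so TF runs at -75.60°; with |TF| = 10.8, F = (-15.72, -15.19). TF is perpendicular to FP, so FP runs at 14.40°; with |FP| = 12.9, P = (-3.223, -11.98). ∠FPM = 117.4° gives PM at 77.00° from the x-axis; with |PM| = 29.3, M = (3.369, 16.57). ∠PMS = 147.5° gives MS at 109.5° from the x-axis; with |MS| = 10.9, S = (-0.2699, 26.85). Then |VS| = |S − V| = 26.85.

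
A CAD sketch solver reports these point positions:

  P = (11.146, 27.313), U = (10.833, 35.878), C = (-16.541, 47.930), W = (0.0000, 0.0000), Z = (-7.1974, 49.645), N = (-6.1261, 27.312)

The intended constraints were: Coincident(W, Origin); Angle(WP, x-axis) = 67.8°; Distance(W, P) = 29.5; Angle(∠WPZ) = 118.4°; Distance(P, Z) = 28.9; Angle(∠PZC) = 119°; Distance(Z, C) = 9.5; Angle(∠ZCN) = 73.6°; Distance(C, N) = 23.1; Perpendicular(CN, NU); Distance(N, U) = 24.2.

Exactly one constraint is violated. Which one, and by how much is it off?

Distance(N, U) = 24.2 — off by 5.20.

W = (0.00, 0.00) ✓; WP at 67.80° ✓; |WP| = 29.50 ✓; ∠WPZ = 118.4° ✓; |PZ| = 28.90 ✓; ∠PZC = 119.0° ✓; |ZC| = 9.500 ✓; ∠ZCN = 73.60° ✓; |CN| = 23.10 ✓; ∠(CN, NU) = 90.00° ✓; |NU| = 19.00 ✗.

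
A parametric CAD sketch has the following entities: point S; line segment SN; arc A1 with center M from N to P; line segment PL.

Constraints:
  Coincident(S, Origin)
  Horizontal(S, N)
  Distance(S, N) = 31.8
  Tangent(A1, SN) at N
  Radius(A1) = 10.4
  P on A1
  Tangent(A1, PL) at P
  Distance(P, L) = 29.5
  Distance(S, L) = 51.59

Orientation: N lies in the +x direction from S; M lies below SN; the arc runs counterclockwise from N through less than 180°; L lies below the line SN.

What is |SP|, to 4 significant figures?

25.65

S is at the origin; S and N share the same y with |SN| = 31.8 and N on the +x side, so N = (31.80, 0.000). A1 meets SN tangentially, so MN is at right angles to SN, so M = N + (0, -10.4) = (31.80, -10.40). Since MP ⟂ PL (tangency), |ML| = √(10.4² + 29.5²) = 31.28 regardless of where P sits on A1. So L lies on both circle(S, 51.59) and circle(M, 31.28); the below-SN intersection is L = (30.44, -41.65). P is the foot of the tangent from L: P = (21.85, -13.43).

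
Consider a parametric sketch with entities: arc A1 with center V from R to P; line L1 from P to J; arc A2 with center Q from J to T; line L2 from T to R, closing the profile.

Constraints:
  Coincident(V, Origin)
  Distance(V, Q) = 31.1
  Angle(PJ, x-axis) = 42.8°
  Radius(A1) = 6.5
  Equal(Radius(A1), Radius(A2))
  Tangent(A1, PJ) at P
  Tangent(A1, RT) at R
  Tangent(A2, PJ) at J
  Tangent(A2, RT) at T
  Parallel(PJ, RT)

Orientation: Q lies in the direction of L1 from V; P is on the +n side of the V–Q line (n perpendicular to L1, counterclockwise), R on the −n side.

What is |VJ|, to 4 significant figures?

31.77

The slot axis is L1's direction at 42.8°, so u = (cos 42.8°, sin 42.8°) = (0.7337, 0.6794) and n = (−sin 42.8°, cos 42.8°) = (-0.6794, 0.7337). V is at the origin and Q lies 31.1 along u from V, so Q = 31.1·u = (22.82, 21.13). Tangency of A1 to both parallel lines with radius 6.5 puts P and R at V ± 6.5·n: P = (-4.416, 4.769), R = (4.416, -4.769). Equal radii place J and T the same way about Q: J = Q + 6.5·n = (18.40, 25.90), T = Q − 6.5·n = (27.24, 16.36). Then |VJ| = |J − V| = 31.77.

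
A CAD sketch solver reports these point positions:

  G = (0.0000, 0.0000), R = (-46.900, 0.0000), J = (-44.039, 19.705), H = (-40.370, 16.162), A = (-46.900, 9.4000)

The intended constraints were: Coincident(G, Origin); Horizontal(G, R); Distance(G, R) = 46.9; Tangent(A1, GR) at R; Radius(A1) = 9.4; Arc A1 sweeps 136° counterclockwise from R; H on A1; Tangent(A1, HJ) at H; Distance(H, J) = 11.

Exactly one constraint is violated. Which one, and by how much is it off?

Distance(H, J) = 11 — off by 5.90.

G = (0.00, 0.00) ✓; G.y = 0.00, R.y = 0.00 ✓; |GR| = 46.90 ✓; ∠(AR, RG) = 90.00° ✓; |AR| = 9.400 ✓; bearing(A→H) − bearing(A→R) = 136.0° ✓; |AH| = 9.400 ✓; ∠(AH, HJ) = 90.00° ✓; |HJ| = 5.100 ✗.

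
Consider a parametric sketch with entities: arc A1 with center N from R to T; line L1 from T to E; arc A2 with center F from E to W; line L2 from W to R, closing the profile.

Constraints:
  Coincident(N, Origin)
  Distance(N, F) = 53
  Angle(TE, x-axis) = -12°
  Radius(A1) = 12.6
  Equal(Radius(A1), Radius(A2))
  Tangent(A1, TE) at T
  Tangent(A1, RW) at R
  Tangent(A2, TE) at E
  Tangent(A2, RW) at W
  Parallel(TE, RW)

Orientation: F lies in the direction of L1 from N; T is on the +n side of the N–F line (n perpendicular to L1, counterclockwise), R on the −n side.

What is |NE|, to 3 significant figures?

54.5

The slot axis is L1's direction at -12.0°, so u = (cos -12.0°, sin -12.0°) = (0.978, -0.208) and n = (−sin -12.0°, cos -12.0°) = (0.208, 0.978). N is at the origin and F lies 53.0 along u from N, so F = 53.0·u = (51.8, -11.0). Tangency of A1 to both parallel lines with radius 12.6 puts T and R at N ± 12.6·n: T = (2.62, 12.3), R = (-2.62, -12.3). Equal radii place E and W the same way about F: E = F + 12.6·n = (54.5, 1.31), W = F − 12.6·n = (49.2, -23.3). Then |NE| = |E − N| = 54.5.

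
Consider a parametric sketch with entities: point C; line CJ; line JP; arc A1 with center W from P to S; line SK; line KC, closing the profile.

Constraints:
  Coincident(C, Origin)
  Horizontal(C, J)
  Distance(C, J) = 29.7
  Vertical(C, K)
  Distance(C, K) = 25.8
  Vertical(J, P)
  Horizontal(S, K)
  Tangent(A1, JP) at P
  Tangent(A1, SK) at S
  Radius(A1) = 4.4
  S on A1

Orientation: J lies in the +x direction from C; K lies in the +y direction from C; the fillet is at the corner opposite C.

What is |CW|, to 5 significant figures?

33.137

C and K share the same x with |CK| = 25.8 and K on the +y side, so K = (0.0000, 25.800). The virtual corner opposite C is at (29.700, 25.800). Since A1 is tangent to JP there, WP ⟂ JP and the tangent condition forces WS to be normal to SK, with radius 4.4, so the center W sits 4.4 in from both sides at W = (25.300, 21.400). Then |CW| = |W − C| = 33.137.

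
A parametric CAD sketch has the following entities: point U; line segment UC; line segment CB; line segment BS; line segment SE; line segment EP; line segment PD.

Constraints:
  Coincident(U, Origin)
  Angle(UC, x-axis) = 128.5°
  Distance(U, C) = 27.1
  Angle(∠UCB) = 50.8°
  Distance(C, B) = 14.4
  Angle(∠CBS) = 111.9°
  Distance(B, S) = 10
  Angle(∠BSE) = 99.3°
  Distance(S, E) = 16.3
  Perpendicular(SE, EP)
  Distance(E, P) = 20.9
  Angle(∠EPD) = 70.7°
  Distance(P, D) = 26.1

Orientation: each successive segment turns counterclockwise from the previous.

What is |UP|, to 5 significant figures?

31.819

∠BSE = 99.3° gives SE at 46.500° from the x-axis; with |SE| = 16.3, E = (-0.44680, 13.342). SE ⟂ EP, so EP runs at 136.50°; with |EP| = 20.9, P = (-15.607, 27.729). Then |UP| = |P − U| = 31.819.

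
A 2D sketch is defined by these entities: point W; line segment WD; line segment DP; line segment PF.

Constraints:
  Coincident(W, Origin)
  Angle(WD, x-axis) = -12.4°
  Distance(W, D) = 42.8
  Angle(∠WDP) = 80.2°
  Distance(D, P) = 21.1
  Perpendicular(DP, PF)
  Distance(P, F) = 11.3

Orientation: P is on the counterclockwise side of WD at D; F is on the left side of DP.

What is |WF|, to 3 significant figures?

33.8

W is at the origin; WD runs at -12.4° with length 42.8, so D = 42.8·(cos -12.4°, sin -12.4°) = (41.8, -9.19). ∠WDP = 80.2°, so DP runs at -12.4° + (180° − 80.2°) = 87.4° from the x-axis; with |DP| = 21.1, P = D + 21.1·(cos 87.4°, sin 87.4°) = (42.8, 11.9). DP ⟂ PF; with |PF| = 11.3 on the left of DP, F = P + 11.3·(-0.999, 0.0454) = (31.5, 12.4). Then |WF| = |F − W| = 33.8.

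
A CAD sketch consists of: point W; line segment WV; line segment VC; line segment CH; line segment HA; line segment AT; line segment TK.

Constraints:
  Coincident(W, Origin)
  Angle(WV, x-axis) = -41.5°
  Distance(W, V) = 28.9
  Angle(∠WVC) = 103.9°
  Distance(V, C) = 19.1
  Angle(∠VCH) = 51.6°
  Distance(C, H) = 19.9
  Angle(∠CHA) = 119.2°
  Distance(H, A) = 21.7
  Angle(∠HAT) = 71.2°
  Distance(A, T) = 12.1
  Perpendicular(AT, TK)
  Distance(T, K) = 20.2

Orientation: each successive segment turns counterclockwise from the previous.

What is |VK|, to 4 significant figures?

14.05

∠HAT = 71.2° gives AT at -27.40° from the x-axis; with |AT| = 12.1, T = (13.42, -23.07). AT ⟂ TK, so TK runs at 62.60°; with |TK| = 20.2, K = (22.71, -5.140). Then |VK| = |K − V| = 14.05.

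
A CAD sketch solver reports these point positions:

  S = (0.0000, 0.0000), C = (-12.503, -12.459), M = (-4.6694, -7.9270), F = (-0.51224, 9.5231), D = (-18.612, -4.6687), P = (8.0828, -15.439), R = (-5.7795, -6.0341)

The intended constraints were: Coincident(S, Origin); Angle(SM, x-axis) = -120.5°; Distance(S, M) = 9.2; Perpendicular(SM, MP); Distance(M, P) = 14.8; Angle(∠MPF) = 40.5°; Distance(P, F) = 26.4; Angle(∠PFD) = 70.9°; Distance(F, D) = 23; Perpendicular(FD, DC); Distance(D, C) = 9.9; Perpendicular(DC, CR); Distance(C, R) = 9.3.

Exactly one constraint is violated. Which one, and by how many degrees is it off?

Perpendicular(DC, CR) — off by 5.60°.

S = (0.00, 0.00) ✓; SM at -120.5° ✓; |SM| = 9.200 ✓; ∠(SM, MP) = 90.00° ✓; |MP| = 14.80 ✓; ∠MPF = 40.50° ✓; |PF| = 26.40 ✓; ∠PFD = 70.90° ✓; |FD| = 23.00 ✓; ∠(FD, DC) = 90.00° ✓; |DC| = 9.900 ✓; ∠(DC, CR) = 95.60° ✗; |CR| = 9.300 ✓.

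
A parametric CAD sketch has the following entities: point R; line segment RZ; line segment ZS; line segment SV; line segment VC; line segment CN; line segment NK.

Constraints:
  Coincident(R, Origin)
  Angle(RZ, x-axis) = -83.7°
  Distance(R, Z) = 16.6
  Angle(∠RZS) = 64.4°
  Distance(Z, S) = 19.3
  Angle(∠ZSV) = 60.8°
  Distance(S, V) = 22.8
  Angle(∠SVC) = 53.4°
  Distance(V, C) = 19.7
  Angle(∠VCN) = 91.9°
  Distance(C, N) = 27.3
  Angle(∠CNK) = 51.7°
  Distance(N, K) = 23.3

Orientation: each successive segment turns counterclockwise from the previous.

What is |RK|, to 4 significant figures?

12.73

∠VCN = 91.9° gives CN at 5.800° from the x-axis; with |CN| = 27.3, N = (28.05, -12.05). ∠CNK = 51.7° gives NK at 134.1° from the x-axis; with |NK| = 23.3, K = (11.83, 4.687). Then |RK| = |K − R| = 12.73.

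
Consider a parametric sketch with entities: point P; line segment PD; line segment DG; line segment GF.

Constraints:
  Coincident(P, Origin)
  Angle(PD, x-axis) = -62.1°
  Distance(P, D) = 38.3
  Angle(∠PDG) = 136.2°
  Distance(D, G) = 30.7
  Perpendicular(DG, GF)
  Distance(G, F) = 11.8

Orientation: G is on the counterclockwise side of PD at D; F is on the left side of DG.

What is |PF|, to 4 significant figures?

60.17

P is at the origin; PD runs at -62.1° with length 38.3, so D = 38.3·(cos -62.1°, sin -62.1°) = (17.92, -33.85). ∠PDG = 136.2°, so DG runs at -62.1° + (180° − 136.2°) = -18.30° from the x-axis; with |DG| = 30.7, G = D + 30.7·(cos -18.30°, sin -18.30°) = (47.07, -43.49). DG ⟂ GF; with |GF| = 11.8 on the left of DG, F = G + 11.8·(0.3140, 0.9494) = (50.77, -32.28). Then |PF| = |F − P| = 60.17.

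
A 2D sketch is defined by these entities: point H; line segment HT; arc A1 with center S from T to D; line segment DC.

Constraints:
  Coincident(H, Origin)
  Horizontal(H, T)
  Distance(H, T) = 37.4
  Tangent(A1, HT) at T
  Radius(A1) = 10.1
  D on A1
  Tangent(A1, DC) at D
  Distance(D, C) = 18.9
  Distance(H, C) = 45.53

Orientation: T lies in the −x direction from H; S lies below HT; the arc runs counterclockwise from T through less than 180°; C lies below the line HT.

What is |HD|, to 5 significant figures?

48.130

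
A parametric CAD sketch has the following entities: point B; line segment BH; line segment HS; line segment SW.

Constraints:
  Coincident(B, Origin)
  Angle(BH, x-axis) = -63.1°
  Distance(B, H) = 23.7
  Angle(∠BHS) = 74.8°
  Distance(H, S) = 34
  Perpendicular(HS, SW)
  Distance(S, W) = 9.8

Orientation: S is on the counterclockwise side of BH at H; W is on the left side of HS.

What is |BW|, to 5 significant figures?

30.707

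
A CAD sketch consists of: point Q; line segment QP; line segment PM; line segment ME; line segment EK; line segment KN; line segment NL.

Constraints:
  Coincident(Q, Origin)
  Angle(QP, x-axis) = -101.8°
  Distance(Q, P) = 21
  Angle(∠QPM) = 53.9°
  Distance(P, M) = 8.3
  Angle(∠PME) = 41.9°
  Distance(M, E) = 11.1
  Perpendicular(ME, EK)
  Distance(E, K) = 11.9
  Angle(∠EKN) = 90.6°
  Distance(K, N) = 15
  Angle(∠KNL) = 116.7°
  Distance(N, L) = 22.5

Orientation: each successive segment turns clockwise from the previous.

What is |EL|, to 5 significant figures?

26.534

Q is at the origin; QP runs at -101.8° with length 21.0, so P = (-4.2944, -20.556). ∠QPM = 53.9° gives PM at 132.10° from the x-axis; with |PM| = 8.3, M = (-9.8590, -14.398). ∠PME = 41.9° gives ME at -6.0000° from the x-axis; with |ME| = 11.1, E = (1.1802, -15.558). ME is perpendicular to EK, so EK runs at -96.000°; with |EK| = 11.9, K = (-0.063654, -27.393). ∠EKN = 90.6° gives KN at 174.60° from the x-axis; with |KN| = 15.0, N = (-14.997, -25.981). ∠KNL = 116.7° gives NL at 111.30° from the x-axis; with |NL| = 22.5, L = (-23.170, -5.0182). Then |EL| = |L − E| = 26.534.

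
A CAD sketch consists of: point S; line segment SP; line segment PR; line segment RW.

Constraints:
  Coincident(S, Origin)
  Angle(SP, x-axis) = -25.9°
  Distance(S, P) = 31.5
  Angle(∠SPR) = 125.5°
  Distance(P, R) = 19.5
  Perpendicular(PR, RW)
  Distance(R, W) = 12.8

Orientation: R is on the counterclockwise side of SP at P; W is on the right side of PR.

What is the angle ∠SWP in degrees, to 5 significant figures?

12.209°

S is at the origin; SP runs at -25.9° with length 31.5, so P = 31.5·(cos -25.9°, sin -25.9°) = (28.336, -13.759). ∠SPR = 125.5°, so PR runs at -25.9° + (180° − 125.5°) = 28.600° from the x-axis; with |PR| = 19.5, R = P + 19.5·(cos 28.600°, sin 28.600°) = (45.457, -4.4248). The perpendicularity gives RW at right angles to PR; with |RW| = 12.8 on the right of PR, W = R + 12.8·(0.47869, -0.87798) = (51.584, -15.663). Then cos ∠SWP = WS·WP / (|WS||WP|), giving 12.209°.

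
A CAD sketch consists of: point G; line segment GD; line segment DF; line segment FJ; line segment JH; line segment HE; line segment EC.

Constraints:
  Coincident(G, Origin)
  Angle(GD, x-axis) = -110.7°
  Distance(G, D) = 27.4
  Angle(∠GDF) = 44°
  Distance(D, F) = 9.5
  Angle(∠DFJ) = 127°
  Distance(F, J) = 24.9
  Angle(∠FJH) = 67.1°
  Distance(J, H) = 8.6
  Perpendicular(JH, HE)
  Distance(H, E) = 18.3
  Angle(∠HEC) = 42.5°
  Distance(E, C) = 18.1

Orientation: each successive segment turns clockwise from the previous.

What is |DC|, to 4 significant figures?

30.32

JH ⟂ HE, so HE runs at -142.6°; with |HE| = 18.3, E = (-10.42, -13.22). ∠HEC = 42.5° gives EC at 79.90° from the x-axis; with |EC| = 18.1, C = (-7.246, 4.596). Then |DC| = |C − D| = 30.32.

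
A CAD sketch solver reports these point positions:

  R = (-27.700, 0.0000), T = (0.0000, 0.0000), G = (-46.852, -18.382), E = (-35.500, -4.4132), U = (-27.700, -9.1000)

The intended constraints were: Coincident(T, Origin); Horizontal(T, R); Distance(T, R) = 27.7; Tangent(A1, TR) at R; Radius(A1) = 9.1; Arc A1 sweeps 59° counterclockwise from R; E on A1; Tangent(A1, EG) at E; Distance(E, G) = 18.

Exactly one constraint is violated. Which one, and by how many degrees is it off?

Tangent(A1, EG) at E — off by 8.10°.

T = (0.00, 0.00) ✓; T.y = 0.00, R.y = 0.00 ✓; |TR| = 27.70 ✓; ∠(UR, RT) = 90.00° ✓; |UR| = 9.100 ✓; bearing(U→E) − bearing(U→R) = 59.00° ✓; |UE| = 9.100 ✓; ∠(UE, EG) = 98.10° ✗; |EG| = 18.00 ✓.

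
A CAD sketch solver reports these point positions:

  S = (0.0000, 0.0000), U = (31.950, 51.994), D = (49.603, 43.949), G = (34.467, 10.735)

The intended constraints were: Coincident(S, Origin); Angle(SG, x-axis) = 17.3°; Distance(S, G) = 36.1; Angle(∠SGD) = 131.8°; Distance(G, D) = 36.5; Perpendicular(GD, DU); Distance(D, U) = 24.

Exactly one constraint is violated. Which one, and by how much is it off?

Distance(D, U) = 24 — off by 4.60.

S = (0.00, 0.00) ✓; SG at 17.30° ✓; |SG| = 36.10 ✓; ∠SGD = 131.8° ✓; |GD| = 36.50 ✓; ∠(GD, DU) = 90.00° ✓; |DU| = 19.40 ✗.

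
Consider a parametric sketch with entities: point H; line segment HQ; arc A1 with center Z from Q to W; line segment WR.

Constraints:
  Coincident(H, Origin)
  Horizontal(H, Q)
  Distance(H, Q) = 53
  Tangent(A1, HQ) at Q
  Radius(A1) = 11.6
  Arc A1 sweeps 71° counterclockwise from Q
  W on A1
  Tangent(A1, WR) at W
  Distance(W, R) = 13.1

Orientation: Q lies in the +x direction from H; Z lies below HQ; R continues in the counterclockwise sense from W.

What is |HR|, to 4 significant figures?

42.83

H is at the origin; HQ is horizontal with |HQ| = 53.0 and Q on the +x side, so Q = (53.00, 0.000). Tangency of A1 to HQ means the radius ZQ is perpendicular to HQ, so Z = Q + (0, -11.6) = (53.00, -11.60). On A1, Q sits at bearing 90° from Z; a 71° counterclockwise sweep puts W at bearing 161°, so W = Z + 11.6·(cos 161°, sin 161°) = (42.03, -7.823). Since A1 is tangent to WR there, ZW ⟂ WR, so WR runs along (−sin 161°, cos 161°); with |WR| = 13.1, R = (37.77, -20.21). Then |HR| = |R − H| = 42.83.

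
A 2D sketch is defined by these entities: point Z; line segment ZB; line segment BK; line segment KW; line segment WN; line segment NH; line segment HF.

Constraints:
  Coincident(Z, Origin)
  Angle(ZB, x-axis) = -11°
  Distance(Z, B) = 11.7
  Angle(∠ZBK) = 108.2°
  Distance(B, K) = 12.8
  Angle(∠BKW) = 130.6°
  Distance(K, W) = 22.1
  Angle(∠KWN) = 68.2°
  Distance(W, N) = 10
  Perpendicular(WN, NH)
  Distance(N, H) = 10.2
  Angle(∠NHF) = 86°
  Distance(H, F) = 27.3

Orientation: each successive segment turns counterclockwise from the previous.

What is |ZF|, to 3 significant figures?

45.1

Z is at the origin; ZB runs at -11.0° with length 11.7, so B = (11.5, -2.23). ∠ZBK = 108.2° gives BK at 60.8° from the x-axis; with |BK| = 12.8, K = (17.7, 8.94). ∠BKW = 130.6° gives KW at 110° from the x-axis; with |KW| = 22.1, W = (10.1, 29.7). ∠KWN = 68.2° gives WN at -138° from the x-axis; with |WN| = 10.0, N = (2.67, 23.0). The perpendicularity gives NH at right angles to WN, so NH runs at -48.0°; with |NH| = 10.2, H = (9.49, 15.4). ∠NHF = 86.0° gives HF at 46.0° from the x-axis; with |HF| = 27.3, F = (28.5, 35.0). Then |ZF| = |F − Z| = 45.1.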